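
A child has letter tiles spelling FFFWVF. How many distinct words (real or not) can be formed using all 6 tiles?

30

The 6 letters of FFFWVF have repeats: F appearing 4 times.
The number of distinct arrangements is 6!/(4!) = 720/24 = 30.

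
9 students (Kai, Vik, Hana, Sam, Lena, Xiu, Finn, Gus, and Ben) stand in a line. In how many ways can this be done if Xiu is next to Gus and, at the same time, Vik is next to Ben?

Treat {Xiu,Gus} as one block (2 orders) and {Vik,Ben} as another (2 orders).
That leaves 7 units to arrange: 2 × 2 × 7! = 4 × 5040 = 20160.

20160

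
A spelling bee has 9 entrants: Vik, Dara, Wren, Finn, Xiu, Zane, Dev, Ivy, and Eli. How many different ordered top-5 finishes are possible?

This is an ordered selection of 5 from 9: P(9,5).
That gives 9 × 8 × 7 × 6 × 5 = 15120.

15120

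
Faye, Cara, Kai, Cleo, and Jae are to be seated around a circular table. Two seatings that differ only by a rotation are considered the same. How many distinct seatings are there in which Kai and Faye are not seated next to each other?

Without the restriction there are (4)! = 24 seatings.
Those with Kai next to Faye: fuse the pair into one unit and seat 4 units around a circle — 2·(3)! = 12.
Subtracting, 24 − 12 = 12.

12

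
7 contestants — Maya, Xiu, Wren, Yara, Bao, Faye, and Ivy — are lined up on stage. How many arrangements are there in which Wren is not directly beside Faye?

There are 7! = 5040 arrangements in all. If Wren and Faye are adjacent, merging them into one block gives 2·(6)! = 1440 arrangements.
Complementary counting: 5040 − 1440 = 3600.

3600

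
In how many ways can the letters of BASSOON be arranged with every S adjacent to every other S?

Treat the 2 copies of S as a single block. The multiset to arrange is then {SS, A, B, N, O, O}, 6 items in all.
That gives (6)!/(2!) = 360 arrangements.

360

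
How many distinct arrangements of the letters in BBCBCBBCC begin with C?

With the first slot taken by C, it remains to arrange the other 8 letters (BBBCBBCC).
Those 8 letters have B appearing 5 times and C appearing 3 times, giving (8)!/(5!·3!) = 56.

56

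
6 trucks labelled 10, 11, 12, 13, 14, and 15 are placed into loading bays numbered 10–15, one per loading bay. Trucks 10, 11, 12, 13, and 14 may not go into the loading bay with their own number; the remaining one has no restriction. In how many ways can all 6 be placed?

309

Let Aᵢ (for 10 ≤ i ≤ 14) be the placements that put truck i in its forbidden loading bay. Any j of these fix j positions, leaving (6−j)! ways to fill the rest, and there are C(5,j) ways to pick which j.
By inclusion–exclusion, the number of valid placements is Σ_{j=0}^{5} (−1)^j C(5,j)·(6−j)!.
Computing: 720 − 600 + 240 − 60 + 10 − 1 = 309.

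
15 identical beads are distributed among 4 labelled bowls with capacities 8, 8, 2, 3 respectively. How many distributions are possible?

Without the upper bounds there are C(18,3) = 816 ways to split 15 among 4 bowls.
Subtract solutions that violate a single cap (substitute x_i' = x_i − (cap_i+1)): x_1 ≥ 9 gives C(9,3) = 84; x_2 ≥ 9 gives C(9,3) = 84; x_3 ≥ 3 gives C(15,3) = 455; x_4 ≥ 4 gives C(14,3) = 364. Together 987.
Add back pairs where two caps are both exceeded: 0 + 20 + 10 + 20 + 10 + 165 = 225.
By inclusion–exclusion the count is 816 − 987 + 225 = 54.

54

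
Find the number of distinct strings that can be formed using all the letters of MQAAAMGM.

1120

MQAAAMGM has 8 letters with A appearing 3 times and M appearing 3 times.
Dividing 8! = 40320 by 3!·3! = 36 for the repeated letters gives 1120.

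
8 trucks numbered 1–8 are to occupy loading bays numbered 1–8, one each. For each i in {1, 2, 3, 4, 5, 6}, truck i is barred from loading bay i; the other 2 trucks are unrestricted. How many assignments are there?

Let Aᵢ (for 1 ≤ i ≤ 6) be the placements that put truck i in its forbidden loading bay. Any j of these fix j positions, leaving (8−j)! ways to fill the rest, and there are C(6,j) ways to pick which j.
By inclusion–exclusion, the number of valid placements is Σ_{j=0}^{6} (−1)^j C(6,j)·(8−j)!.
Computing: 40320 − 30240 + 10800 − 2400 + 360 − 36 + 2 = 18806.

18806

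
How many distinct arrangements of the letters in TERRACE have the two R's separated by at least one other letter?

Total arrangements of TERRACE: 7!/(2!·2!) = 1260.
Arrangements with the R's together: treat RR as one letter, giving (6)!/(2!) = 360.
Subtracting, 1260 − 360 = 900 arrangements keep the R's apart.

900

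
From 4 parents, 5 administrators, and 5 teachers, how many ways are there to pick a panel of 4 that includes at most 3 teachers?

996

Split by how many teachers are chosen (0 through 3).
Sum: C(5,0)·C(9,4) + C(5,1)·C(9,3) + C(5,2)·C(9,2) + C(5,3)·C(9,1) = 126 + 420 + 360 + 90 = 996.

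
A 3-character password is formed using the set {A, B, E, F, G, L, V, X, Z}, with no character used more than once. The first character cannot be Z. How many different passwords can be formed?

448

The first character has 9−1 = 8 choices (anything except Z).
The remaining 2 characters are filled from the other 8 symbols without repetition: 8 × 7 = 56.
Total: 8 × 56 = 448.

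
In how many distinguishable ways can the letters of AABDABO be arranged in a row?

The 7 letters of AABDABO have repeats: A appearing 3 times and B appearing twice.
The number of distinct arrangements is 7!/(3!·2!) = 5040/12 = 420.

420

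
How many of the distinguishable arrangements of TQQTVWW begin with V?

90

Fix V in the first position and arrange the remaining 6 letters.
Those 6 letters have Q appearing twice, T appearing twice, and W appearing twice, giving (6)!/(2!·2!·2!) = 90.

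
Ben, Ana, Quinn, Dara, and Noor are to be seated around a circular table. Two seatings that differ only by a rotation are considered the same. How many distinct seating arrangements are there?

Around a circle, 5 distinct people have 5!/5 = (4)! = 24 rotationally distinct seatings.

24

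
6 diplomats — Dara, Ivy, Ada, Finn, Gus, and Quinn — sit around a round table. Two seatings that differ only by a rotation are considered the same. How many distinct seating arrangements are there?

120

Around a circle, 6 distinct people have 6!/6 = (5)! = 120 rotationally distinct seatings.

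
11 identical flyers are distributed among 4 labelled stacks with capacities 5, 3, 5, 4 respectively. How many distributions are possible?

Ignoring the caps, the number of non-negative solutions to x_1+…+x_4 = 11 is C(14,3) = 364.
Subtract solutions that violate a single cap (substitute x_i' = x_i − (cap_i+1)): x_1 ≥ 6 gives C(8,3) = 56; x_2 ≥ 4 gives C(10,3) = 120; x_3 ≥ 6 gives C(8,3) = 56; x_4 ≥ 5 gives C(9,3) = 84. Together 316.
Add back pairs where two caps are both exceeded: 4 + 0 + 1 + 4 + 10 + 1 = 20.
By inclusion–exclusion the count is 364 − 316 + 20 = 68.

68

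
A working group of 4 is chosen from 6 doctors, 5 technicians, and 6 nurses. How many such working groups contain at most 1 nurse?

Split by how many nurses are chosen (0 through 1).
Sum: C(6,0)·C(11,4) + C(6,1)·C(11,3) = 330 + 990 = 1320.

1320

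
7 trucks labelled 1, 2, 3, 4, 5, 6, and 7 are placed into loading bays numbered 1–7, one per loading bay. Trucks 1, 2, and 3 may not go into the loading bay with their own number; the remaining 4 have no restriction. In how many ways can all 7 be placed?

3216

Let Aᵢ (for i ∈ {1, 2, 3}) be the placements that put truck i in its forbidden loading bay. Any j of these fix j positions, leaving (7−j)! ways to fill the rest, and there are C(3,j) ways to pick which j.
By inclusion–exclusion, the number of valid placements is Σ_{j=0}^{3} (−1)^j C(3,j)·(7−j)!.
Computing: 5040 − 2160 + 360 − 24 = 3216.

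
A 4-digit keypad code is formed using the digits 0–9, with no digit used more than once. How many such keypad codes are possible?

This is a permutation of 4 out of 10: P(10,4) = 10!/6!.
That product is 10 × 9 × 8 × 7 = 5040.

5040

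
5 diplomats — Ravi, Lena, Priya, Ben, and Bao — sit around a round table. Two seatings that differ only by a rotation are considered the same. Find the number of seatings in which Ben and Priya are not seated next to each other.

12

Without the restriction there are (4)! = 24 seatings.
Seatings with Ben beside Priya: treat them as a block with 2 internal orders, giving 2 × (3)! = 12.
Subtracting, 24 − 12 = 12.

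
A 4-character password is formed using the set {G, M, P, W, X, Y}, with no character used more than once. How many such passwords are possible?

This is a permutation of 4 out of 6: P(6,4) = 6!/2!.
6 × 5 × 4 × 3 = 360.

360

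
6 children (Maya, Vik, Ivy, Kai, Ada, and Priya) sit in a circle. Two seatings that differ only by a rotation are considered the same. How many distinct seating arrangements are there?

120

Around a circle, 6 distinct people have 6!/6 = (5)! = 120 rotationally distinct seatings.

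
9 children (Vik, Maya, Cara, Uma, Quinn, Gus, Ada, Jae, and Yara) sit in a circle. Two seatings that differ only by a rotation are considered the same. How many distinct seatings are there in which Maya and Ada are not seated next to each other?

All circular seatings of 9 people number (8)! = 40320.
Seatings with Maya beside Ada: treat them as a block with 2 internal orders, giving 2 × (7)! = 10080.
Subtracting, 40320 − 10080 = 30240.

30240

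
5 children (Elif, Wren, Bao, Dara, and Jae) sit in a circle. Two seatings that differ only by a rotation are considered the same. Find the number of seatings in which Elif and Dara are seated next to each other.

Treat {Elif, Dara} as one unit (2 internal orders) and seat the resulting 4 units around the table: (3)! circular arrangements.
So 2 × (3)! = 2 × 6 = 12.

12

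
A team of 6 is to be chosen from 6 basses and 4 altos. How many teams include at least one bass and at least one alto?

209

Unrestricted: C(10,6) = 210 ways to pick any 6 of the 10.
Subtract selections that omit an entire group: no basses → C(4,6) = 0; no altos → C(6,6) = 1.
Both groups omitted at once is impossible, so 210 − 1 = 209.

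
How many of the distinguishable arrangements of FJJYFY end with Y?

30

With the last slot taken by Y, it remains to arrange the other 5 letters (FJJFY).
Those 5 letters have F appearing twice and J appearing twice, giving (5)!/(2!·2!) = 30.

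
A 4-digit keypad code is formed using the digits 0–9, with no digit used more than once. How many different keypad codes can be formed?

Choose and order 4 of the 10 symbols: the first digit has 10 options, the next 9, then 8, 7.
That product is 10 × 9 × 8 × 7 = 5040.

5040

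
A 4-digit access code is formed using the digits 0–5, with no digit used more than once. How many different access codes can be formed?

360

With no repetition, fill the 4 digits in order: 6 choices, then 5, down to 3.
6 × 5 × 4 × 3 = 360.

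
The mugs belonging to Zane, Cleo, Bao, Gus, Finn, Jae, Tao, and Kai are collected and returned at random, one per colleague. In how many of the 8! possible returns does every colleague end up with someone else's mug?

14833

Let Aᵢ be the assignments in which colleague i gets their own mug. We want the size of the complement of A₁∪…∪A_8.
By inclusion–exclusion this is Σ_{j=0}^{8} (−1)^j C(8,j)·(8−j)!.
Computing: 40320 − 40320 + 20160 − 6720 + 1680 − 336 + 56 − 8 + 1 = 14833.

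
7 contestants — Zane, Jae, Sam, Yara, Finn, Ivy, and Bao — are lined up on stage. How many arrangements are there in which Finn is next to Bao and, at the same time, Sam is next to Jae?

Treat {Finn,Bao} as one block (2 orders) and {Sam,Jae} as another (2 orders).
That leaves 5 units to arrange: 2 × 2 × 5! = 4 × 120 = 480.

480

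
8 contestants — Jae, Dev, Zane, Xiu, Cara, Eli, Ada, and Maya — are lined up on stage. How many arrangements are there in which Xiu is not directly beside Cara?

Of the 8! = 40320 arrangements, those with Xiu and Cara adjacent number 2 × 7! = 10080 (treat the pair as a block with 2 internal orders).
So 40320 − 10080 = 30240 arrangements keep them apart.

30240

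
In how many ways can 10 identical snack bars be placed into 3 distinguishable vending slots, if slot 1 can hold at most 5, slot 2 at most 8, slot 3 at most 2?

Without the upper bounds there are C(12,2) = 66 ways to split 10 among 3 vending slots.
Subtract solutions that violate a single cap (substitute x_i' = x_i − (cap_i+1)): x_1 ≥ 6 gives C(6,2) = 15; x_2 ≥ 9 gives C(3,2) = 3; x_3 ≥ 3 gives C(9,2) = 36. Together 54.
Add back pairs where two caps are both exceeded: 0 + 3 + 0 = 3.
By inclusion–exclusion the count is 66 − 54 + 3 = 15.

15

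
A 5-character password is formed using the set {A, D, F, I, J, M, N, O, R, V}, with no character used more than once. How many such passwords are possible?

Choose and order 5 of the 10 symbols: the first character has 10 options, the next 9, and so on down to 6.
10 × 9 × 8 × 7 × 6 = 30240.

30240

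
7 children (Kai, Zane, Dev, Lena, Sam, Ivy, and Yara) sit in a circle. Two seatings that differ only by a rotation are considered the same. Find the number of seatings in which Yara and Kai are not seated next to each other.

All circular seatings of 7 people number (6)! = 720.
Seatings with Yara beside Kai: treat them as a block with 2 internal orders, giving 2 × (5)! = 240.
Subtracting, 720 − 240 = 480.

480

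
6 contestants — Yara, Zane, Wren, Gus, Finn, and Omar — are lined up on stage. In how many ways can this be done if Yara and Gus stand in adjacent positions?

240

Glue Yara and Gus into one block (2 internal orders), leaving 5 units to arrange in a row.
So the count is 2·(5)! = 240.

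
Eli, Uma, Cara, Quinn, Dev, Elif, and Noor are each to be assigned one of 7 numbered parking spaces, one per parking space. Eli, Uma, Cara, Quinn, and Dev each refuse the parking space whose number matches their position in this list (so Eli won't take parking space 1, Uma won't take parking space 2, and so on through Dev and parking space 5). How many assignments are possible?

Let Aᵢ (for 1 ≤ i ≤ 5) be the placements that put person i in their forbidden parking space. Any j of these fix j positions, leaving (7−j)! ways to fill the rest, and there are C(5,j) ways to pick which j.
By inclusion–exclusion, the number of valid placements is Σ_{j=0}^{5} (−1)^j C(5,j)·(7−j)!.
Computing: 5040 − 3600 + 1200 − 240 + 30 − 2 = 2428.

2428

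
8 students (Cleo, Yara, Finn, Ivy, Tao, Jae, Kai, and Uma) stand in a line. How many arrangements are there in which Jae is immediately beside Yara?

Place the 6 others and the Jae-Yara pair as 7 objects in a line; the pair has 2 internal arrangements.
That gives 2 × 7! = 2 × 5040 = 10080.

10080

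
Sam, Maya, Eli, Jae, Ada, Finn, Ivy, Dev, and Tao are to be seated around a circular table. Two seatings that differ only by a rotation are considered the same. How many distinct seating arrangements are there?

40320

Around a circle, 9 distinct people have 9!/9 = (8)! = 40320 rotationally distinct seatings.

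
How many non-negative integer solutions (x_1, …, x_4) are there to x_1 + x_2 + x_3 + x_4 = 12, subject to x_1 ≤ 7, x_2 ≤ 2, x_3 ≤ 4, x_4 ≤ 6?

By stars and bars, unrestricted non-negative solutions to x_1+…+x_4 = 12 number C(12+3,3) = 455.
Subtract solutions that violate a single cap (substitute x_i' = x_i − (cap_i+1)): x_1 ≥ 8 gives C(7,3) = 35; x_2 ≥ 3 gives C(12,3) = 220; x_3 ≥ 5 gives C(10,3) = 120; x_4 ≥ 7 gives C(8,3) = 56. Together 431.
Add back pairs where two caps are both exceeded: 4 + 0 + 0 + 35 + 10 + 1 = 50.
By inclusion–exclusion the count is 455 − 431 + 50 = 74.

74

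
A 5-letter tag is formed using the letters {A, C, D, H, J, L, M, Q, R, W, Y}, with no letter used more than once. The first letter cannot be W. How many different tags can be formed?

The first letter has 11−1 = 10 choices (anything except W).
The remaining 4 letters are filled from the other 10 symbols without repetition: 10 × 9 × 8 × 7 = 5040.
Total: 10 × 5040 = 50400.

50400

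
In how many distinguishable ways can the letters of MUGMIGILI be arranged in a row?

15120

MUGMIGILI has 9 letters with G appearing twice, I appearing 3 times, and M appearing twice.
The number of distinct arrangements is 9!/(3!·2!·2!) = 362880/24 = 15120.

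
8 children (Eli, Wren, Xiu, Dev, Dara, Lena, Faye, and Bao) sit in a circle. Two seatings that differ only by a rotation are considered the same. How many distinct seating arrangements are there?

5040

Fix one person's seat to break rotational symmetry; the remaining 7 people can be arranged in (7)! = 5040 ways.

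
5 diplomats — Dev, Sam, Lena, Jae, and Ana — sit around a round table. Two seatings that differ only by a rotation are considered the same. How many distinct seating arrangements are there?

24

Around a circle, 5 distinct people have 5!/5 = (4)! = 24 rotationally distinct seatings.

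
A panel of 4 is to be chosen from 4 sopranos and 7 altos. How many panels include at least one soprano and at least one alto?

294

Total 4-person selections from all 11: C(11,4) = 330.
Subtract selections that omit an entire group: no sopranos → C(7,4) = 35; no altos → C(4,4) = 1.
Both groups omitted at once is impossible, so 330 − 36 = 294.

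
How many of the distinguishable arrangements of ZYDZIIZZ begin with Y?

With the first slot taken by Y, it remains to arrange the other 7 letters (ZDZIIZZ).
Those 7 letters have I appearing twice and Z appearing 4 times, giving (7)!/(4!·2!) = 105.

105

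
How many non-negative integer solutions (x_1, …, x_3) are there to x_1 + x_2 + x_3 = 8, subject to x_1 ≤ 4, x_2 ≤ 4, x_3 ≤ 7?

24

Ignoring the caps, the number of non-negative solutions to x_1+…+x_3 = 8 is C(10,2) = 45.
Subtract solutions that violate a single cap (substitute x_i' = x_i − (cap_i+1)): x_1 ≥ 5 gives C(5,2) = 10; x_2 ≥ 5 gives C(5,2) = 10; x_3 ≥ 8 gives C(2,2) = 1. Together 21.
No two caps can be exceeded simultaneously, so the pair terms are all 0.
By inclusion–exclusion the count is 45 − 21 + 0 = 24.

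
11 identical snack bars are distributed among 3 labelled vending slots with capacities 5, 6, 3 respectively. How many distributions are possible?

Ignoring the caps, the number of non-negative solutions to x_1+…+x_3 = 11 is C(13,2) = 78.
Subtract solutions that violate a single cap (substitute x_i' = x_i − (cap_i+1)): x_1 ≥ 6 gives C(7,2) = 21; x_2 ≥ 7 gives C(6,2) = 15; x_3 ≥ 4 gives C(9,2) = 36. Together 72.
Add back pairs where two caps are both exceeded: 0 + 3 + 1 = 4.
By inclusion–exclusion the count is 78 − 72 + 4 = 10.

10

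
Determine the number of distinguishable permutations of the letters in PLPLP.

The 5 letters of PLPLP have repeats: L appearing twice and P appearing 3 times.
The number of distinct arrangements is 5!/(3!·2!) = 120/12 = 10.

10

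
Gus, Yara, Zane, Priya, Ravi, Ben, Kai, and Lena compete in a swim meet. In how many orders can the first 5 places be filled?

There are 8 choices for 1st place, 7 for 2nd, and so on down to 4 for position 5.
That gives 8 × 7 × 6 × 5 × 4 = 6720.

6720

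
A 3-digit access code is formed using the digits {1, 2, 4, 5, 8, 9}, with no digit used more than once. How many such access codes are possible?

With no repetition, fill the 3 digits in order: 6 choices, then 5, down to 4.
That product is 6 × 5 × 4 = 120.

120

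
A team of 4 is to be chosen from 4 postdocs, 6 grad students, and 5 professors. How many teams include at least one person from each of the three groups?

720

Total 4-person selections from all 15: C(15,4) = 1365.
Selections missing a whole group: no postdocs → C(11,4) = 330; no grad students → C(9,4) = 126; no professors → C(10,4) = 210.
Add back selections omitting two groups (i.e. drawn from a single group): C(4,4) + C(6,4) + C(5,4) = 21.
By inclusion–exclusion: 1365 − 666 + 21 = 720.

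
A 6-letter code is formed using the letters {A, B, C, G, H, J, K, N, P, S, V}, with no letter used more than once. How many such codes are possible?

332640

This is a permutation of 6 out of 11: P(11,6) = 11!/5!.
That product is 11 × 10 × 9 × 8 × 7 × 6 = 332640.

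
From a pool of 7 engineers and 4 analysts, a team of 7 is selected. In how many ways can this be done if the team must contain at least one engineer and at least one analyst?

Total 7-person selections from all 11: C(11,7) = 330.
Subtract selections that omit an entire group: no engineers → C(4,7) = 0; no analysts → C(7,7) = 1.
Both groups omitted at once is impossible, so 330 − 1 = 329.

329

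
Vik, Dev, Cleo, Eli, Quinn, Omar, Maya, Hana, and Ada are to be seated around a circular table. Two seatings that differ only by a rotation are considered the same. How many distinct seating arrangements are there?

Around a circle, 9 distinct people have 9!/9 = (8)! = 40320 rotationally distinct seatings.

40320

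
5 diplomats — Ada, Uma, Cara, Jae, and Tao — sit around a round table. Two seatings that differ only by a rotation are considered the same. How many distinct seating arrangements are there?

24

Around a circle, 5 distinct people have 5!/5 = (4)! = 24 rotationally distinct seatings.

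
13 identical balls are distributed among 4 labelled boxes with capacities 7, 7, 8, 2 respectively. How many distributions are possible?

Ignoring the caps, the number of non-negative solutions to x_1+…+x_4 = 13 is C(16,3) = 560.
Subtract solutions that violate a single cap (substitute x_i' = x_i − (cap_i+1)): x_1 ≥ 8 gives C(8,3) = 56; x_2 ≥ 8 gives C(8,3) = 56; x_3 ≥ 9 gives C(7,3) = 35; x_4 ≥ 3 gives C(13,3) = 286. Together 433.
Add back pairs where two caps are both exceeded: 0 + 0 + 10 + 0 + 10 + 4 = 24.
By inclusion–exclusion the count is 560 − 433 + 24 = 151.

151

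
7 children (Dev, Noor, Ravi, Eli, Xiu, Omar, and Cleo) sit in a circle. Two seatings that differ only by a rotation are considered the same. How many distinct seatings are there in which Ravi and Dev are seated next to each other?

240

Treat {Ravi, Dev} as one unit (2 internal orders) and seat the resulting 6 units around the table: (5)! circular arrangements.
So 2 × (5)! = 2 × 120 = 240.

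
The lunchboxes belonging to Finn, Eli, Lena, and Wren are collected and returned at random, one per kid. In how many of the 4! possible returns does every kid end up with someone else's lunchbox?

This is the derangement count D_4: permutations of 4 items with no fixed point.
By inclusion–exclusion this is Σ_{j=0}^{4} (−1)^j C(4,j)·(4−j)!.
Computing: 24 − 24 + 12 − 4 + 1 = 9.

9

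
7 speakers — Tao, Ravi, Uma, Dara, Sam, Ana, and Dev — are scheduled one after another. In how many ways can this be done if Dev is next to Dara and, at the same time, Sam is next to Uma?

Treat {Dev,Dara} as one block (2 orders) and {Sam,Uma} as another (2 orders).
That leaves 5 units to arrange: 2 × 2 × 5! = 4 × 120 = 480.

480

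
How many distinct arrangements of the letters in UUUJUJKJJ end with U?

280

With the last slot taken by U, it remains to arrange the other 8 letters (UUJUJKJJ).
Those 8 letters have J appearing 4 times and U appearing 3 times, giving (8)!/(4!·3!) = 280.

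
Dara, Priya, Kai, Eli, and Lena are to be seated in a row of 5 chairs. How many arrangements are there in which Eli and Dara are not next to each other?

72

There are 5! = 120 arrangements in all. If Eli and Dara are adjacent, merging them into one block gives 2·(4)! = 48 arrangements.
Complementary counting: 120 − 48 = 72.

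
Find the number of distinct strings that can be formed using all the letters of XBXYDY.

180

The 6 letters of XBXYDY have repeats: X appearing twice and Y appearing twice.
The number of distinct arrangements is 6!/(2!·2!) = 720/4 = 180.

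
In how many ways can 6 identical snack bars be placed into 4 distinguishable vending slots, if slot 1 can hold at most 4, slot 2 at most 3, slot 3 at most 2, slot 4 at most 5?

Ignoring the caps, the number of non-negative solutions to x_1+…+x_4 = 6 is C(9,3) = 84.
Subtract solutions that violate a single cap (substitute x_i' = x_i − (cap_i+1)): x_1 ≥ 5 gives C(4,3) = 4; x_2 ≥ 4 gives C(5,3) = 10; x_3 ≥ 3 gives C(6,3) = 20; x_4 ≥ 6 gives C(3,3) = 1. Together 35.
No two caps can be exceeded simultaneously, so the pair terms are all 0.
By inclusion–exclusion the count is 84 − 35 + 0 = 49.

49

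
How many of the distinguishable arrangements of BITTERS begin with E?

Fix E in the first position and arrange the remaining 6 letters.
Those 6 letters have T appearing twice, giving (6)!/(2!) = 360.

360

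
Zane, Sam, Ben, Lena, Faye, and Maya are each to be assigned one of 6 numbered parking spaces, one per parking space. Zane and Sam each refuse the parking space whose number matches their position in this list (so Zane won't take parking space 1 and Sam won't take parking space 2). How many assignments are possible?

Let Aᵢ (for i ∈ {1, 2}) be the placements that put person i in their forbidden parking space. Any j of these fix j positions, leaving (6−j)! ways to fill the rest, and there are C(2,j) ways to pick which j.
By inclusion–exclusion, the number of valid placements is Σ_{j=0}^{2} (−1)^j C(2,j)·(6−j)!.
Computing: 720 − 240 + 24 = 504.

504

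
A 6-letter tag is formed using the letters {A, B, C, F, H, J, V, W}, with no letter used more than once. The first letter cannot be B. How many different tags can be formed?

17640

The first letter has 8−1 = 7 choices (anything except B).
The remaining 5 letters are filled from the other 7 symbols without repetition: 7 × 6 × 5 × 4 × 3 = 2520.
Total: 7 × 2520 = 17640.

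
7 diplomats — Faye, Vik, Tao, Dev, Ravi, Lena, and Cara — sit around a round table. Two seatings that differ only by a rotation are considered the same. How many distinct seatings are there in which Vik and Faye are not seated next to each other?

480

All circular seatings of 7 people number (6)! = 720.
Seatings with Vik beside Faye: treat them as a block with 2 internal orders, giving 2 × (5)! = 240.
Subtracting, 720 − 240 = 480.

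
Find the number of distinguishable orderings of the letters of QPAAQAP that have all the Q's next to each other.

Treat the 2 copies of Q as a single block. The multiset to arrange is then {QQ, A, A, A, P, P}, 6 items in all.
That gives (6)!/(3!·2!) = 60 arrangements.

60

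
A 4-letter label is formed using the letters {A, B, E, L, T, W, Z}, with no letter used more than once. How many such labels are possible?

This is a permutation of 4 out of 7: P(7,4) = 7!/3!.
That product is 7 × 6 × 5 × 4 = 840.

840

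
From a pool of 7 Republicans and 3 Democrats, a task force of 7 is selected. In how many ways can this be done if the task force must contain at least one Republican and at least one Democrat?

119

With no constraint there are C(10,7) = 120 possible selections.
Selections missing a whole group: no Republicans → C(3,7) = 0; no Democrats → C(7,7) = 1.
Both groups omitted at once is impossible, so 120 − 1 = 119.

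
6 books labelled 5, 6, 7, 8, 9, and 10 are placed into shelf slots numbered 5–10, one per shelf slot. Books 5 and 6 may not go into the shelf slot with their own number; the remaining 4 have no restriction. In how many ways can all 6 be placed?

Let Aᵢ (for i ∈ {5, 6}) be the placements that put book i in its forbidden shelf slot. Any j of these fix j positions, leaving (6−j)! ways to fill the rest, and there are C(2,j) ways to pick which j.
By inclusion–exclusion, the number of valid placements is Σ_{j=0}^{2} (−1)^j C(2,j)·(6−j)!.
Computing: 720 − 240 + 24 = 504.

504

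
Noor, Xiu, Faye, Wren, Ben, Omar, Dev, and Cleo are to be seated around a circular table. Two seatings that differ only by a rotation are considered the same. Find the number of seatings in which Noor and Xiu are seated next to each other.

1440

Glue Noor and Xiu into a block (2 internal orders). Seating 7 units around a circle gives (6)! arrangements.
So 2 × (6)! = 2 × 720 = 1440.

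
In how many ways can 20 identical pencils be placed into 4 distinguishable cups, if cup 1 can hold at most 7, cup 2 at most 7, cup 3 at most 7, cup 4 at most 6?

By stars and bars, unrestricted non-negative solutions to x_1+…+x_4 = 20 number C(20+3,3) = 1771.
Subtract solutions that violate a single cap (substitute x_i' = x_i − (cap_i+1)): x_1 ≥ 8 gives C(15,3) = 455; x_2 ≥ 8 gives C(15,3) = 455; x_3 ≥ 8 gives C(15,3) = 455; x_4 ≥ 7 gives C(16,3) = 560. Together 1925.
Add back pairs where two caps are both exceeded: 35 + 35 + 56 + 35 + 56 + 56 = 273.
By inclusion–exclusion the count is 1771 − 1925 + 273 = 119.

119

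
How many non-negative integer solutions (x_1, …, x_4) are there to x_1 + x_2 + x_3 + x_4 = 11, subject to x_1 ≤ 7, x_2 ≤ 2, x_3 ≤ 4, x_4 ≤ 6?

85

Without the upper bounds there are C(14,3) = 364 ways to split 11 among 4 variables.
Subtract solutions that violate a single cap (substitute x_i' = x_i − (cap_i+1)): x_1 ≥ 8 gives C(6,3) = 20; x_2 ≥ 3 gives C(11,3) = 165; x_3 ≥ 5 gives C(9,3) = 84; x_4 ≥ 7 gives C(7,3) = 35. Together 304.
Add back pairs where two caps are both exceeded: 1 + 0 + 0 + 20 + 4 + 0 = 25.
By inclusion–exclusion the count is 364 − 304 + 25 = 85.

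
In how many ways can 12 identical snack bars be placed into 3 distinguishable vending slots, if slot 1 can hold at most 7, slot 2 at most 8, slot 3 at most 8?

56

Without the upper bounds there are C(14,2) = 91 ways to split 12 among 3 vending slots.
Subtract solutions that violate a single cap (substitute x_i' = x_i − (cap_i+1)): x_1 ≥ 8 gives C(6,2) = 15; x_2 ≥ 9 gives C(5,2) = 10; x_3 ≥ 9 gives C(5,2) = 10. Together 35.
No two caps can be exceeded simultaneously, so the pair terms are all 0.
By inclusion–exclusion the count is 91 − 35 + 0 = 56.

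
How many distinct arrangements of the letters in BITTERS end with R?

Fix R in the last position and arrange the remaining 6 letters.
Those 6 letters have T appearing twice, giving (6)!/(2!) = 360.

360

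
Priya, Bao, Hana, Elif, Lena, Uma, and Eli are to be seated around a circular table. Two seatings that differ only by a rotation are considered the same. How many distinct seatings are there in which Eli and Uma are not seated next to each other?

Without the restriction there are (6)! = 720 seatings.
Those with Eli next to Uma: fuse the pair into one unit and seat 6 units around a circle — 2·(5)! = 240.
Subtracting, 720 − 240 = 480.

480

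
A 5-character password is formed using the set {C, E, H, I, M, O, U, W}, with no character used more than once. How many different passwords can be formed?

Choose and order 5 of the 8 symbols: the first character has 8 options, the next 7, and so on down to 4.
That product is 8 × 7 × 6 × 5 × 4 = 6720.

6720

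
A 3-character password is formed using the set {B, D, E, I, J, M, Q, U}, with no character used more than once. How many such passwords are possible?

Choose and order 3 of the 8 symbols: the first character has 8 options, the next 7, then 6.
8 × 7 × 6 = 336.

336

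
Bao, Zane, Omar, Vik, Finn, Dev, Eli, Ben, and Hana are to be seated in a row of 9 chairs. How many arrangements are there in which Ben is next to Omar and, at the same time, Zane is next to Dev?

20160

Treat {Ben,Omar} as one block (2 orders) and {Zane,Dev} as another (2 orders).
That leaves 7 units to arrange: 2 × 2 × 7! = 4 × 5040 = 20160.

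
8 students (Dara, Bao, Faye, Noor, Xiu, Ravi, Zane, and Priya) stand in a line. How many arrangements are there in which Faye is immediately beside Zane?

10080

Treat {Faye, Zane} as a single unit. There are 7 units to order, and the pair itself can be ordered 2 ways.
So the count is 2·(7)! = 10080.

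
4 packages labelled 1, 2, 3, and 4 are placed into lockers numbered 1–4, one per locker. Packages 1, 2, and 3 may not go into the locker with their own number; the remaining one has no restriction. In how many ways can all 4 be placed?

Let Aᵢ (for i ∈ {1, 2, 3}) be the placements that put package i in its forbidden locker. Any j of these fix j positions, leaving (4−j)! ways to fill the rest, and there are C(3,j) ways to pick which j.
By inclusion–exclusion, the number of valid placements is Σ_{j=0}^{3} (−1)^j C(3,j)·(4−j)!.
Computing: 24 − 18 + 6 − 1 = 11.

11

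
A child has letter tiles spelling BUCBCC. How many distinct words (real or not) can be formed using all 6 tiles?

BUCBCC has 6 letters with B appearing twice and C appearing 3 times.
The number of distinct arrangements is 6!/(3!·2!) = 720/12 = 60.

60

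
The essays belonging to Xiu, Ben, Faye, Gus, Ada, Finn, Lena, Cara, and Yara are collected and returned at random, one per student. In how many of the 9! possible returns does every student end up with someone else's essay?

This is the derangement count D_9: permutations of 9 items with no fixed point.
By inclusion–exclusion this is Σ_{j=0}^{9} (−1)^j C(9,j)·(9−j)!.
Computing: 362880 − 362880 + 181440 − 60480 + 15120 − 3024 + 504 − 72 + 9 − 1 = 133496.

133496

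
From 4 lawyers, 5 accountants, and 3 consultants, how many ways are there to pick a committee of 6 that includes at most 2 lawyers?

672

Split by how many lawyers are chosen (0 through 2).
Sum: C(4,0)·C(8,6) + C(4,1)·C(8,5) + C(4,2)·C(8,4) = 28 + 224 + 420 = 672.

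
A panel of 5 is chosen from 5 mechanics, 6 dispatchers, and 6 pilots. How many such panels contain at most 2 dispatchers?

Split by how many dispatchers are chosen (0 through 2).
Sum: C(6,0)·C(11,5) + C(6,1)·C(11,4) + C(6,2)·C(11,3) = 462 + 1980 + 2475 = 4917.

4917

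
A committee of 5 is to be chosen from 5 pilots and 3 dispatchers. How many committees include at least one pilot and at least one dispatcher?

Unrestricted: C(8,5) = 56 ways to pick any 5 of the 8.
Subtract selections that omit an entire group: no pilots → C(3,5) = 0; no dispatchers → C(5,5) = 1.
Both groups omitted at once is impossible, so 56 − 1 = 55.

55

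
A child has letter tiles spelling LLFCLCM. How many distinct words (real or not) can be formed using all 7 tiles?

420

The 7 letters of LLFCLCM have repeats: C appearing twice and L appearing 3 times.
Dividing 7! = 5040 by 3!·2! = 12 for the repeated letters gives 420.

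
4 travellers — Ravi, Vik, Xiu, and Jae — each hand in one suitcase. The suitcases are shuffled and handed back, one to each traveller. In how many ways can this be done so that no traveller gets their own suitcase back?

Let Aᵢ be the assignments in which traveller i gets their own suitcase. We want the size of the complement of A₁∪…∪A_4.
By inclusion–exclusion this is Σ_{j=0}^{4} (−1)^j C(4,j)·(4−j)!.
Computing: 24 − 24 + 12 − 4 + 1 = 9.

9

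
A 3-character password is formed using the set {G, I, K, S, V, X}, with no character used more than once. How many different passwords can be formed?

With no repetition, fill the 3 characters in order: 6 choices, then 5, down to 4.
6 × 5 × 4 = 120.

120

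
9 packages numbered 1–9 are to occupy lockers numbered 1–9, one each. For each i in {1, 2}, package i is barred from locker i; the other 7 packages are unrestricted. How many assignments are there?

287280

Let Aᵢ (for i ∈ {1, 2}) be the placements that put package i in its forbidden locker. Any j of these fix j positions, leaving (9−j)! ways to fill the rest, and there are C(2,j) ways to pick which j.
By inclusion–exclusion, the number of valid placements is Σ_{j=0}^{2} (−1)^j C(2,j)·(9−j)!.
Computing: 362880 − 80640 + 5040 = 287280.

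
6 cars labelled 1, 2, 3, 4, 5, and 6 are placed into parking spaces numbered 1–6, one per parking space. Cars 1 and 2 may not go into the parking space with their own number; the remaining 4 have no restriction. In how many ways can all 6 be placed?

Let Aᵢ (for i ∈ {1, 2}) be the placements that put car i in its forbidden parking space. Any j of these fix j positions, leaving (6−j)! ways to fill the rest, and there are C(2,j) ways to pick which j.
By inclusion–exclusion, the number of valid placements is Σ_{j=0}^{2} (−1)^j C(2,j)·(6−j)!.
Computing: 720 − 240 + 24 = 504.

504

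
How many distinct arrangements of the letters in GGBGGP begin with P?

5

Fix P in the first position and arrange the remaining 5 letters.
Those 5 letters have G appearing 4 times, giving (5)!/(4!) = 5.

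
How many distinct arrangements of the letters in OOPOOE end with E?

5

With the last slot taken by E, it remains to arrange the other 5 letters (OOPOO).
Those 5 letters have O appearing 4 times, giving (5)!/(4!) = 5.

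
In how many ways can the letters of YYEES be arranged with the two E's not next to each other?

18

Total arrangements of YYEES: 5!/(2!·2!) = 30.
If the two E's are adjacent, glue them into one block, leaving 4 items to arrange: (4)!/(2!) = 12 ways.
Subtracting, 30 − 12 = 18 arrangements keep the E's apart.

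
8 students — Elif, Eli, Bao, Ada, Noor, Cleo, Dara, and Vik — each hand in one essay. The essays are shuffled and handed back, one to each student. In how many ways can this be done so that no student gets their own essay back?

Let Aᵢ be the assignments in which student i gets their own essay. We want the size of the complement of A₁∪…∪A_8.
By inclusion–exclusion this is Σ_{j=0}^{8} (−1)^j C(8,j)·(8−j)!.
Computing: 40320 − 40320 + 20160 − 6720 + 1680 − 336 + 56 − 8 + 1 = 14833.

14833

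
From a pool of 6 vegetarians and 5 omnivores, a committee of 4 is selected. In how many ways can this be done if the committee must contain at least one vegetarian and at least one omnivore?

310

Unrestricted: C(11,4) = 330 ways to pick any 4 of the 11.
Subtract selections that omit an entire group: no vegetarians → C(5,4) = 5; no omnivores → C(6,4) = 15.
Both groups omitted at once is impossible, so 330 − 20 = 310.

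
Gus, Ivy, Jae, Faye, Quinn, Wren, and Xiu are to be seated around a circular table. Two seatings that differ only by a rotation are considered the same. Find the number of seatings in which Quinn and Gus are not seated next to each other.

480

Without the restriction there are (6)! = 720 seatings.
Seatings with Quinn beside Gus: treat them as a block with 2 internal orders, giving 2 × (5)! = 240.
Subtracting, 720 − 240 = 480.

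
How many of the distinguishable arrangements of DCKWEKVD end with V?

With the last slot taken by V, it remains to arrange the other 7 letters (DCKWEKD).
Those 7 letters have D appearing twice and K appearing twice, giving (7)!/(2!·2!) = 1260.

1260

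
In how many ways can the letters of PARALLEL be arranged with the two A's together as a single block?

840

Treat the 2 copies of A as a single block. The multiset to arrange is then {AA, E, L, L, L, P, R}, 7 items in all.
That gives (7)!/(3!) = 840 arrangements.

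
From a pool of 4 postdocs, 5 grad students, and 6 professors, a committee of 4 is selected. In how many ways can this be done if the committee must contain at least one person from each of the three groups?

Unrestricted: C(15,4) = 1365 ways to pick any 4 of the 15.
Selections missing a whole group: no postdocs → C(11,4) = 330; no grad students → C(10,4) = 210; no professors → C(9,4) = 126.
Add back selections omitting two groups (i.e. drawn from a single group): C(4,4) + C(5,4) + C(6,4) = 21.
By inclusion–exclusion: 1365 − 666 + 21 = 720.

720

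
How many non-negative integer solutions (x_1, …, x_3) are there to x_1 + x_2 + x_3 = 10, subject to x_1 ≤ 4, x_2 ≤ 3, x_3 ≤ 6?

Without the upper bounds there are C(12,2) = 66 ways to split 10 among 3 variables.
Subtract solutions that violate a single cap (substitute x_i' = x_i − (cap_i+1)): x_1 ≥ 5 gives C(7,2) = 21; x_2 ≥ 4 gives C(8,2) = 28; x_3 ≥ 7 gives C(5,2) = 10. Together 59.
Add back pairs where two caps are both exceeded: 3 + 0 + 0 = 3.
By inclusion–exclusion the count is 66 − 59 + 3 = 10.

10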